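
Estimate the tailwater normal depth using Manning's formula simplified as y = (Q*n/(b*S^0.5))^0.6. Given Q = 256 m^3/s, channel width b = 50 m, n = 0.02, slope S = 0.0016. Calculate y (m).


y = (256 * 0.02 / (50 * 0.0016^0.5))^0.6 = 1.7577 m


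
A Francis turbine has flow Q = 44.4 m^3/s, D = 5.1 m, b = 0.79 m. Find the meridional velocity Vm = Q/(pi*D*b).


Vm = 44.4 / (pi * 5.1 * 0.79) = 3.5078 m/s


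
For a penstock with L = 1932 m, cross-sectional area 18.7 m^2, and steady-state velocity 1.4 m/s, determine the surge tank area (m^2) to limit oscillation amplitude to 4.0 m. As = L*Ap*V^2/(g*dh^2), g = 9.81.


As = 1932 * 18.7 * 1.4^2 / (9.81 * 4.0^2) = 451.1446 m^2


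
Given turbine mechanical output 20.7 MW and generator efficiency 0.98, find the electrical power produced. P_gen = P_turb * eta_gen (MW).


P_gen = 20.7 * 0.98 = 20.2860 MW


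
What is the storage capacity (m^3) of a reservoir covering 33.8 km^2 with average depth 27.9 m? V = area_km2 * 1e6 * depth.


V = 33.8 * 1e6 * 27.9 = 9.4302e+08 m^3


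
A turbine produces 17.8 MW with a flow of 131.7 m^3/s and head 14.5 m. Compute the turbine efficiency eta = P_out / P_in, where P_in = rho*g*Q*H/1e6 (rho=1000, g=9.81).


P_in = 1000 * 9.81 * 131.7 * 14.5 / 1e6 = 18.7337 MW
eta = 17.8 / 18.7337 = 0.9502


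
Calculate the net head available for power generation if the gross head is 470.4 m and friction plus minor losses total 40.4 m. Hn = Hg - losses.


Hn = 470.4 - 40.4 = 430.0000 m


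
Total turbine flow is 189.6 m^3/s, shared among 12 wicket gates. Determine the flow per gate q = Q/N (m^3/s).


q = 189.6 / 12 = 15.8000 m^3/s


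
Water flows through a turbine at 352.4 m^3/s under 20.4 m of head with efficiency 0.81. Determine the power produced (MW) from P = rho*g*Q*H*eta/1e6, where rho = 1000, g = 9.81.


P = 1000 * 9.81 * 352.4 * 20.4 * 0.81 / 1e6 = 57.1242 MW


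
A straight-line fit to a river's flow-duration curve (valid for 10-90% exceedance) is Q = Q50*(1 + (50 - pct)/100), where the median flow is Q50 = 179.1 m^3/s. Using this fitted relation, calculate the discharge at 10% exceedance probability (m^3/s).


Q = 179.1 * (1 + (50 - 10)/100) = 250.7400 m^3/s


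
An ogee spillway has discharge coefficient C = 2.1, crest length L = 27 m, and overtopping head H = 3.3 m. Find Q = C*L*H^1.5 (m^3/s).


Q = 2.1 * 27 * 3.3^1.5 = 339.9022 m^3/s


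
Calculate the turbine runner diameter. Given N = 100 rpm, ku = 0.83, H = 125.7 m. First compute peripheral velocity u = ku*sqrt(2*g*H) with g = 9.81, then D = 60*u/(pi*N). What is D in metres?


u = 0.83 * sqrt(2*9.81*125.7) = 41.2188 m/s
D = 60 * 41.2188 / (pi * 100) = 7.8722 m


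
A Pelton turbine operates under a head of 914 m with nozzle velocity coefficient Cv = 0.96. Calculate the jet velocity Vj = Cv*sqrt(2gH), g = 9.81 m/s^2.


Vj = 0.96 * sqrt(2*9.81*914) = 128.5564 m/s


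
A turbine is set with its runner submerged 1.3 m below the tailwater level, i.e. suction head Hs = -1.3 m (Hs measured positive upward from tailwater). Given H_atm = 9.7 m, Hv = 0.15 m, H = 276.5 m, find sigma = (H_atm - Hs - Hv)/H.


sigma = (9.7 - (-1.3) - 0.15) / 276.5 = 0.0392


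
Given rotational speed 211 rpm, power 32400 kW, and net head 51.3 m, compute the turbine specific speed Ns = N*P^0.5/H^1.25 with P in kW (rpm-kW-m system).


Ns = 211 * 32400^0.5 / 51.3^1.25 = 276.6357


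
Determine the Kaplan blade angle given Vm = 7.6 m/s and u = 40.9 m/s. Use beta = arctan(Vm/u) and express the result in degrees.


beta = arctan(7.6 / 40.9) = 10.5266 degrees


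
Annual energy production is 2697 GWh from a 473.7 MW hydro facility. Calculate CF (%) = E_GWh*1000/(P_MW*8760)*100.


CF = 2697 * 1000 / (473.7 * 8760) * 100 = 64.9940 %


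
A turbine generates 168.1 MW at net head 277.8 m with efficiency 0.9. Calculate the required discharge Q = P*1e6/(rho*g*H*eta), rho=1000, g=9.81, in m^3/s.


Q = 168.1 * 1e6 / (1000 * 9.81 * 277.8 * 0.9) = 68.5368 m^3/s


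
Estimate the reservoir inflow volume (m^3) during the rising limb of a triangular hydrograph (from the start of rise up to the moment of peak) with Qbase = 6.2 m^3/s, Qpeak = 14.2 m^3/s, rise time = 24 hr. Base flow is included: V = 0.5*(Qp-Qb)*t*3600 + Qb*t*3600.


V = 0.5*(14.2 - 6.2)*24*3600 + 6.2*24*3600 = 881280.0000 m^3


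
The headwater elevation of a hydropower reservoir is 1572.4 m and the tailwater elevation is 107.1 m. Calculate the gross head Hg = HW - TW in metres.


Hg = 1572.4 - 107.1 = 1465.3000 m


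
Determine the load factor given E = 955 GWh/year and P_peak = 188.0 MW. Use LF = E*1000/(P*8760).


LF = 955 * 1000 / (188.0 * 8760) = 0.5799


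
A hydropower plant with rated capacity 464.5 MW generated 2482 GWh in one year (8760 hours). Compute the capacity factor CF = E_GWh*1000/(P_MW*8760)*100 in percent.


CF = 2482 * 1000 / (464.5 * 8760) * 100 = 60.9975 %


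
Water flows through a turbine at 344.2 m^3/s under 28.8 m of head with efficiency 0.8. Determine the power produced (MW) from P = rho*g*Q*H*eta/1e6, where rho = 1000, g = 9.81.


P = 1000 * 9.81 * 344.2 * 28.8 * 0.8 / 1e6 = 77.7969 MW


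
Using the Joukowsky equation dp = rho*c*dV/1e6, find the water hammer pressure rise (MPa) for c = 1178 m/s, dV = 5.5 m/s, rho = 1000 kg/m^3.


dp = 1000 * 1178 * 5.5 / 1e6 = 6.4790 MPa


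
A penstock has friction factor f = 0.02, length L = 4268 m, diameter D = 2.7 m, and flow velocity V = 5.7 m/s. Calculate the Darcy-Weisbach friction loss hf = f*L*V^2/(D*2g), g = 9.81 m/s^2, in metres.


hf = 0.02 * 4268 * 5.7^2 / (2.7 * 2 * 9.81) = 52.3530 m


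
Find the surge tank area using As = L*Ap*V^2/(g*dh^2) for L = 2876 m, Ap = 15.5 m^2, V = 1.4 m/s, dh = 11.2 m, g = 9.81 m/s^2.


As = 2876 * 15.5 * 1.4^2 / (9.81 * 11.2^2) = 71.0022 m^2


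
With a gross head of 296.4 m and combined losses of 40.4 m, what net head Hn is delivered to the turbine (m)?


Hn = 296.4 - 40.4 = 256.0000 m


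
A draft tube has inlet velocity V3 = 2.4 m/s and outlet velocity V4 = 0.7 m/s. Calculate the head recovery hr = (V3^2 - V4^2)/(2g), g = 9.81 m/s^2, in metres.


hr = (2.4^2 - 0.7^2) / (2*9.81) = 0.2686 m


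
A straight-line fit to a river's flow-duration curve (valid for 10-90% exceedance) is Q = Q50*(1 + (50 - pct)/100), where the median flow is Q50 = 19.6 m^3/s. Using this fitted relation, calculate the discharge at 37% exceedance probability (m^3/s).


Q = 19.6 * (1 + (50 - 37)/100) = 22.1480 m^3/s


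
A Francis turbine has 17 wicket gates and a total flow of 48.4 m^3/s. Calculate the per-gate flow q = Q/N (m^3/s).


q = 48.4 / 17 = 2.8471 m^3/s


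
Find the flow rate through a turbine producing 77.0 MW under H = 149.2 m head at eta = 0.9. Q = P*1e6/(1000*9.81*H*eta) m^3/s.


Q = 77.0 * 1e6 / (1000 * 9.81 * 149.2 * 0.9) = 58.4535 m^3/s


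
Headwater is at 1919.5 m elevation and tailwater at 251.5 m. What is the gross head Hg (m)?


Hg = 1919.5 - 251.5 = 1668.0000 m


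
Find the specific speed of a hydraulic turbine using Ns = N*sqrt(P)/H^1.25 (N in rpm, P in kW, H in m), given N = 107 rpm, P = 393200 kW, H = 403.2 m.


Ns = 107 * 393200^0.5 / 403.2^1.25 = 37.1356


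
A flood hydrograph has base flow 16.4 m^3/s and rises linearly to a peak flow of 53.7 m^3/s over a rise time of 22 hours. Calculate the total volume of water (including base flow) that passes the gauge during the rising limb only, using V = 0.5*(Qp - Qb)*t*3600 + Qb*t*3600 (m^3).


V = 0.5*(53.7 - 16.4)*22*3600 + 16.4*22*3600 = 2.7760e+06 m^3


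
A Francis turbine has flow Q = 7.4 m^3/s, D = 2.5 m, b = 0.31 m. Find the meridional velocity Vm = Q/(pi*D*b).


Vm = 7.4 / (pi * 2.5 * 0.31) = 3.0393 m/s


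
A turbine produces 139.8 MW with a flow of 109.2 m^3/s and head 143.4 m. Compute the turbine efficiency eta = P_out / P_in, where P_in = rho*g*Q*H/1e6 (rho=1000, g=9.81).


P_in = 1000 * 9.81 * 109.2 * 143.4 / 1e6 = 153.6175 MW
eta = 139.8 / 153.6175 = 0.9101


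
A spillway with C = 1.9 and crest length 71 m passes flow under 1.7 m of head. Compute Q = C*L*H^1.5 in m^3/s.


Q = 1.9 * 71 * 1.7^1.5 = 299.0097 m^3/s


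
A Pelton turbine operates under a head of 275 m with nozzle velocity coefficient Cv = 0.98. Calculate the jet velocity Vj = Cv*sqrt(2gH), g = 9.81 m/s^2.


Vj = 0.98 * sqrt(2*9.81*275) = 71.9850 m/s


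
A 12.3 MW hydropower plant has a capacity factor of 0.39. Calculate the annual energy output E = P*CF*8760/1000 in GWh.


E = 12.3 * 0.39 * 8760 / 1000 = 42.0217 GWh


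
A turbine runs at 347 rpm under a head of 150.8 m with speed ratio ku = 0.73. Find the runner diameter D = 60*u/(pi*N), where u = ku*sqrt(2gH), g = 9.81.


u = 0.73 * sqrt(2*9.81*150.8) = 39.7075 m/s
D = 60 * 39.7075 / (pi * 347) = 2.1855 m


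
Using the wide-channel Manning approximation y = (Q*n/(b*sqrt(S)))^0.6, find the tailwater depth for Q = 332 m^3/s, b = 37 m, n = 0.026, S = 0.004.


y = (332 * 0.026 / (37 * 0.004^0.5))^0.6 = 2.1884 m


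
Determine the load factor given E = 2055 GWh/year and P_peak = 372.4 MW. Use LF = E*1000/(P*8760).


LF = 2055 * 1000 / (372.4 * 8760) = 0.6299


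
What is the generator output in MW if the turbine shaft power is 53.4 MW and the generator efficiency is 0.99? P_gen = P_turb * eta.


P_gen = 53.4 * 0.99 = 52.8660 MW


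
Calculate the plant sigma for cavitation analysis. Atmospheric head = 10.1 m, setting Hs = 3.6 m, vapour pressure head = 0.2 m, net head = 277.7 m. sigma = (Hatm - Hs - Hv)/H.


sigma = (10.1 - 3.6 - 0.2) / 277.7 = 0.0227


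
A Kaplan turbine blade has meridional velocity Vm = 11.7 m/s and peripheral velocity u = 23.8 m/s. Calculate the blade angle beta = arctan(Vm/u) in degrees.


beta = arctan(11.7 / 23.8) = 26.1786 degrees


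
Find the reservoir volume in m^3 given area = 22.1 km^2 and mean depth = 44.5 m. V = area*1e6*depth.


V = 22.1 * 1e6 * 44.5 = 9.8345e+08 m^3


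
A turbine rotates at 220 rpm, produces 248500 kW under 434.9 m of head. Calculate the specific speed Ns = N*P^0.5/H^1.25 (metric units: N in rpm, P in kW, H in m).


Ns = 220 * 248500^0.5 / 434.9^1.25 = 55.2203


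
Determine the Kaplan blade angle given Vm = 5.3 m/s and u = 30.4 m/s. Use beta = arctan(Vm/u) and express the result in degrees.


beta = arctan(5.3 / 30.4) = 9.8897 degrees


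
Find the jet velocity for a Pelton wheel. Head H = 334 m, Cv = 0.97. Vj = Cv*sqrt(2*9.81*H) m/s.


Vj = 0.97 * sqrt(2*9.81*334) = 78.5226 m/s


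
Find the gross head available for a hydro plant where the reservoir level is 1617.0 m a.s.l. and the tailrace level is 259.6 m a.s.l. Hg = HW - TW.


Hg = 1617.0 - 259.6 = 1357.4000 m


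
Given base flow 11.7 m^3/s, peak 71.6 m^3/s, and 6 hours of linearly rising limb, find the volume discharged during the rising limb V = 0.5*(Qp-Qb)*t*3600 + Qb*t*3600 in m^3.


V = 0.5*(71.6 - 11.7)*6*3600 + 11.7*6*3600 = 899640.0000 m^3


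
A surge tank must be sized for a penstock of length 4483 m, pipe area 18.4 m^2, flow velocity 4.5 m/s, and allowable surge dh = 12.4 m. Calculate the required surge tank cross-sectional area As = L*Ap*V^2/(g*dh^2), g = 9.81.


As = 4483 * 18.4 * 4.5^2 / (9.81 * 12.4^2) = 1107.3865 m^2


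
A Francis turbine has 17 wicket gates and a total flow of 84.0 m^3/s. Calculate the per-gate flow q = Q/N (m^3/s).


q = 84.0 / 17 = 4.9412 m^3/s


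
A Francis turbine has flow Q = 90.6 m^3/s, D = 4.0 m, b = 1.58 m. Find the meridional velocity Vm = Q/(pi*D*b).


Vm = 90.6 / (pi * 4.0 * 1.58) = 4.5631 m/s


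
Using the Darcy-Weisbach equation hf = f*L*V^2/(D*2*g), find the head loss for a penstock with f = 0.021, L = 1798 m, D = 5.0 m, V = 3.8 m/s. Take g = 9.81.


hf = 0.021 * 1798 * 3.8^2 / (5.0 * 2 * 9.81) = 5.5579 m


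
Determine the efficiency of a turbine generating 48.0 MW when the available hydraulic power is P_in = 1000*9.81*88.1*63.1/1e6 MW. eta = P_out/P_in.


P_in = 1000 * 9.81 * 88.1 * 63.1 / 1e6 = 54.5349 MW
eta = 48.0 / 54.5349 = 0.8802


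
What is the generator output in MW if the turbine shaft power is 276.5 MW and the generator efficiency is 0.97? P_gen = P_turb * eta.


P_gen = 276.5 * 0.97 = 268.2050 MW


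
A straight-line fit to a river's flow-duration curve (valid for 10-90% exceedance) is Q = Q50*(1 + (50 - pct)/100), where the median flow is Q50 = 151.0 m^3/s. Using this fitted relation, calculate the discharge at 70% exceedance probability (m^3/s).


Q = 151.0 * (1 + (50 - 70)/100) = 120.8000 m^3/s


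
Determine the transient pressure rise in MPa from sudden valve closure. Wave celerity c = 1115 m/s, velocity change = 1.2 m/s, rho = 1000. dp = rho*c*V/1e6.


dp = 1000 * 1115 * 1.2 / 1e6 = 1.3380 MPa


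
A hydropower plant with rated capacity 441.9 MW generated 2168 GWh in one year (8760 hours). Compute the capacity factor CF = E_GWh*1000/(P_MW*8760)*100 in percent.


CF = 2168 * 1000 / (441.9 * 8760) * 100 = 56.0056 %


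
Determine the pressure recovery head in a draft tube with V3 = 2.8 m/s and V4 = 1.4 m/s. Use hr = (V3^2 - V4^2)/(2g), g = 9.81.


hr = (2.8^2 - 1.4^2) / (2*9.81) = 0.2997 m


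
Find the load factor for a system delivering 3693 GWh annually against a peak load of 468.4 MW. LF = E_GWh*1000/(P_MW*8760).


LF = 3693 * 1000 / (468.4 * 8760) = 0.9000


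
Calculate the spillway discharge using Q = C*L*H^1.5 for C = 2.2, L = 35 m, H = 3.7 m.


Q = 2.2 * 35 * 3.7^1.5 = 548.0161 m^3/s


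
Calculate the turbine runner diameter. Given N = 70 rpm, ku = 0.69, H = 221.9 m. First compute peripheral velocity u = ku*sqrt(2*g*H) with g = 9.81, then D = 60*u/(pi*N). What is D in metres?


u = 0.69 * sqrt(2*9.81*221.9) = 45.5279 m/s
D = 60 * 45.5279 / (pi * 70) = 12.4217 m


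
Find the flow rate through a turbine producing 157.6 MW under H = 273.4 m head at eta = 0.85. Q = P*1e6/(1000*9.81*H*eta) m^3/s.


Q = 157.6 * 1e6 / (1000 * 9.81 * 273.4 * 0.85) = 69.1305 m^3/s


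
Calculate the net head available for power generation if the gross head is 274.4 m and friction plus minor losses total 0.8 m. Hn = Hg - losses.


Hn = 274.4 - 0.8 = 273.6000 m


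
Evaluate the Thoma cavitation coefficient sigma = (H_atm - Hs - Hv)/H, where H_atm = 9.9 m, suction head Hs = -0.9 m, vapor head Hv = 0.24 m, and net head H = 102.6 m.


sigma = (9.9 - (-0.9) - 0.24) / 102.6 = 0.1029


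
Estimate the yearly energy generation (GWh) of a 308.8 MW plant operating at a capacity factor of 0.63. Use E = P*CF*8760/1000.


E = 308.8 * 0.63 * 8760 / 1000 = 1704.2054 GWh


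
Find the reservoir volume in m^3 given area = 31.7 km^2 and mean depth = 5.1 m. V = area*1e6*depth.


V = 31.7 * 1e6 * 5.1 = 1.6167e+08 m^3


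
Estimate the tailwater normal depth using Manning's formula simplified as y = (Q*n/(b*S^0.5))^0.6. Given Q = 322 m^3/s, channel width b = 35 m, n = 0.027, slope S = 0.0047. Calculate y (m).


y = (322 * 0.027 / (35 * 0.0047^0.5))^0.6 = 2.1650 m


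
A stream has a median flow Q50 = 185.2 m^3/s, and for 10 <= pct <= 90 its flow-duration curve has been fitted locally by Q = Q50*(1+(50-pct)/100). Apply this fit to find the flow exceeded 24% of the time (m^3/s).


Q = 185.2 * (1 + (50 - 24)/100) = 233.3520 m^3/s


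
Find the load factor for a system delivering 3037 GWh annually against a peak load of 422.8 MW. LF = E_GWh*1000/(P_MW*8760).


LF = 3037 * 1000 / (422.8 * 8760) = 0.8200


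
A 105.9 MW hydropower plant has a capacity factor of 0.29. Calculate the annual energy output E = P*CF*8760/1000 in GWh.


E = 105.9 * 0.29 * 8760 / 1000 = 269.0284 GWh


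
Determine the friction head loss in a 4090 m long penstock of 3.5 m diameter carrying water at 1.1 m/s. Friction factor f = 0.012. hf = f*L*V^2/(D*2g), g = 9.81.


hf = 0.012 * 4090 * 1.1^2 / (3.5 * 2 * 9.81) = 0.8648 m


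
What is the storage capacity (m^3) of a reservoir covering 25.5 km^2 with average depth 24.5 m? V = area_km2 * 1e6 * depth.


V = 25.5 * 1e6 * 24.5 = 6.2475e+08 m^3


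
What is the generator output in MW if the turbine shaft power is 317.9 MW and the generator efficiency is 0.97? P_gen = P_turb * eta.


P_gen = 317.9 * 0.97 = 308.3630 MW


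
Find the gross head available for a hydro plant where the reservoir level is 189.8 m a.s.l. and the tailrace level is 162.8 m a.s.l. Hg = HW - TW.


Hg = 189.8 - 162.8 = 27.0000 m


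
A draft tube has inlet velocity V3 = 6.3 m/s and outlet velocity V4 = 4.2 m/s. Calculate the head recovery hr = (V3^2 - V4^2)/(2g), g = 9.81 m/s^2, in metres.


hr = (6.3^2 - 4.2^2) / (2*9.81) = 1.1239 m


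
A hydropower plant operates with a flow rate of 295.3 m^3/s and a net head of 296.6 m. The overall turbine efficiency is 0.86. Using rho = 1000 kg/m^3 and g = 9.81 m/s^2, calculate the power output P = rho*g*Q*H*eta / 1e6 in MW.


P = 1000 * 9.81 * 295.3 * 296.6 * 0.86 / 1e6 = 738.9279 MW


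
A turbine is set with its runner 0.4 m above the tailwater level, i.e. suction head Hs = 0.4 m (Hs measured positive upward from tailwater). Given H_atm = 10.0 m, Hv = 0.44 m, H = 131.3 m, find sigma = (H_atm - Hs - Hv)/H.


sigma = (10.0 - 0.4 - 0.44) / 131.3 = 0.0698


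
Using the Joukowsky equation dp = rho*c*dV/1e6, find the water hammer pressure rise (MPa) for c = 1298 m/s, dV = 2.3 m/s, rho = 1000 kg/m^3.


dp = 1000 * 1298 * 2.3 / 1e6 = 2.9854 MPa


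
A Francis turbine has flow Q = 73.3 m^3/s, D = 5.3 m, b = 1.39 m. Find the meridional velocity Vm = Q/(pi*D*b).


Vm = 73.3 / (pi * 5.3 * 1.39) = 3.1671 m/s


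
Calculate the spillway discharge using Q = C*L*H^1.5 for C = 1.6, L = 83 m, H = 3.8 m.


Q = 1.6 * 83 * 3.8^1.5 = 983.7245 m^3/s


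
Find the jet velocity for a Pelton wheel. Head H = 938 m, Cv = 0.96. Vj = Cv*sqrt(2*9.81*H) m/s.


Vj = 0.96 * sqrt(2*9.81*938) = 130.2333 m/s


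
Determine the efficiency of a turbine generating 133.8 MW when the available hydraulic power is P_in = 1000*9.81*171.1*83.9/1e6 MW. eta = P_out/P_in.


P_in = 1000 * 9.81 * 171.1 * 83.9 / 1e6 = 140.8254 MW
eta = 133.8 / 140.8254 = 0.9501


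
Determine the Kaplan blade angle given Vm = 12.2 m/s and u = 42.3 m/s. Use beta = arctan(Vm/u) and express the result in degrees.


beta = arctan(12.2 / 42.3) = 16.0884 degrees


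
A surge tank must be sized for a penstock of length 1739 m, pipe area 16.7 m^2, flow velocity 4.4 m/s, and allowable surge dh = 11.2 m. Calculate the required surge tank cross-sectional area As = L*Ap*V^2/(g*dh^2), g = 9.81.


As = 1739 * 16.7 * 4.4^2 / (9.81 * 11.2^2) = 456.8949 m^2


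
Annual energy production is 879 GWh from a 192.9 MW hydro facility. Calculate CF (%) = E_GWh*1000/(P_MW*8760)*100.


CF = 879 * 1000 / (192.9 * 8760) * 100 = 52.0179 %


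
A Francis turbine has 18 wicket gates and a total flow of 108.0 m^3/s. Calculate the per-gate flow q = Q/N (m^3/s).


q = 108.0 / 18 = 6.0000 m^3/s


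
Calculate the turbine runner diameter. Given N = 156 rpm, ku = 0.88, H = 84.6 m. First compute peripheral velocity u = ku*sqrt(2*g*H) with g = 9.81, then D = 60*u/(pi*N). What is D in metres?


u = 0.88 * sqrt(2*9.81*84.6) = 35.8523 m/s
D = 60 * 35.8523 / (pi * 156) = 4.3893 m


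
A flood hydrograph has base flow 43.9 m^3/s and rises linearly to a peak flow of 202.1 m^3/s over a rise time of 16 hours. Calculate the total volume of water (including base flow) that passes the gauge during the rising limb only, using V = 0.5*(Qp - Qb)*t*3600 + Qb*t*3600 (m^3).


V = 0.5*(202.1 - 43.9)*16*3600 + 43.9*16*3600 = 7.0848e+06 m^3


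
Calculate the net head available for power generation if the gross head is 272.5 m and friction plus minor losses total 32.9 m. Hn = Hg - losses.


Hn = 272.5 - 32.9 = 239.6000 m


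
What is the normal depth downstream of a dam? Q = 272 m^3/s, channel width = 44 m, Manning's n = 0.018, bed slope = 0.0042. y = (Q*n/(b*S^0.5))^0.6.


y = (272 * 0.018 / (44 * 0.0042^0.5))^0.6 = 1.3831 m


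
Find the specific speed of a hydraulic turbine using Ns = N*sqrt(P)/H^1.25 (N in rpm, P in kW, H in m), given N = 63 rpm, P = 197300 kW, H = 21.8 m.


Ns = 63 * 197300^0.5 / 21.8^1.25 = 594.0643


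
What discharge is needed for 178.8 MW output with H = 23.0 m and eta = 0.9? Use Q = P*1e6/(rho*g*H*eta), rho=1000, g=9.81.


Q = 178.8 * 1e6 / (1000 * 9.81 * 23.0 * 0.9) = 880.4976 m^3/s


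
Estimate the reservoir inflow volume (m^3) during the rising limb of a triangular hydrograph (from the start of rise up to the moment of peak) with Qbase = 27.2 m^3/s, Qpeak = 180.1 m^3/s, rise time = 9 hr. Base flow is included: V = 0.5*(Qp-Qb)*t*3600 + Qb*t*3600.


V = 0.5*(180.1 - 27.2)*9*3600 + 27.2*9*3600 = 3.3583e+06 m^3


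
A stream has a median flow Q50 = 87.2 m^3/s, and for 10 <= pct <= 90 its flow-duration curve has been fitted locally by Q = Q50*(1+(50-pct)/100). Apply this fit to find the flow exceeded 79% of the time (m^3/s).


Q = 87.2 * (1 + (50 - 79)/100) = 61.9120 m^3/s


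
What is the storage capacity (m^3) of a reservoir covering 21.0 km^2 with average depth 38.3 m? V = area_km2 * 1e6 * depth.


V = 21.0 * 1e6 * 38.3 = 8.0430e+08 m^3


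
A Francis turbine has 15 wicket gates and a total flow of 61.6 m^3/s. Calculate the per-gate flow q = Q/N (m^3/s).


q = 61.6 / 15 = 4.1067 m^3/s


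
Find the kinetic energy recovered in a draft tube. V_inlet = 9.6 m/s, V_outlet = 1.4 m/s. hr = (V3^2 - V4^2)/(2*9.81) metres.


hr = (9.6^2 - 1.4^2) / (2*9.81) = 4.5973 m


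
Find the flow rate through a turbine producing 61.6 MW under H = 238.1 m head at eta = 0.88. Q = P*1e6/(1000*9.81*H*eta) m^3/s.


Q = 61.6 * 1e6 / (1000 * 9.81 * 238.1 * 0.88) = 29.9688 m^3/s


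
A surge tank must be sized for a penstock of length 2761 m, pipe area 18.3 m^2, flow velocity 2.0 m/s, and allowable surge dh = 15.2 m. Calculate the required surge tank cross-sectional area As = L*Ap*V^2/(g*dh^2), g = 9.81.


As = 2761 * 18.3 * 2.0^2 / (9.81 * 15.2^2) = 89.1705 m^2


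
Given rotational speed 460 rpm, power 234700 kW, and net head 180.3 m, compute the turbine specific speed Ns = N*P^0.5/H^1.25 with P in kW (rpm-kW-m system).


Ns = 460 * 234700^0.5 / 180.3^1.25 = 337.3026


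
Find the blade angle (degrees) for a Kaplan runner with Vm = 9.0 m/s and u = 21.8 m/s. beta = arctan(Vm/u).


beta = arctan(9.0 / 21.8) = 22.4330 degrees


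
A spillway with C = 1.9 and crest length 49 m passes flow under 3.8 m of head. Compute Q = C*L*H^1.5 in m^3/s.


Q = 1.9 * 49 * 3.8^1.5 = 689.6442 m^3/s


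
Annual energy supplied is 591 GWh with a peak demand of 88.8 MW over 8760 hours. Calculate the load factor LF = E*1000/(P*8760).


LF = 591 * 1000 / (88.8 * 8760) = 0.7597


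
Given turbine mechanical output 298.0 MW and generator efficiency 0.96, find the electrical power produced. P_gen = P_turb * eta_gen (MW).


P_gen = 298.0 * 0.96 = 286.0800 MW


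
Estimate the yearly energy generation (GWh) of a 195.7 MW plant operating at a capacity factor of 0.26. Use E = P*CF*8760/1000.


E = 195.7 * 0.26 * 8760 / 1000 = 445.7263 GWh


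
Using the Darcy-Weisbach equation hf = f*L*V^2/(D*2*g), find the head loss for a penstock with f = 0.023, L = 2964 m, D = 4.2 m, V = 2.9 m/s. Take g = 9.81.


hf = 0.023 * 2964 * 2.9^2 / (4.2 * 2 * 9.81) = 6.9575 m


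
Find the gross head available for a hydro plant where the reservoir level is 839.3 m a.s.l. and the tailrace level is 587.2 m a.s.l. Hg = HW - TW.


Hg = 839.3 - 587.2 = 252.1000 m


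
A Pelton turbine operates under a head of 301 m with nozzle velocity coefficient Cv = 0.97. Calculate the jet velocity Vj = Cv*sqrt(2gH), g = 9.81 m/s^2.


Vj = 0.97 * sqrt(2*9.81*301) = 74.5426 m/s


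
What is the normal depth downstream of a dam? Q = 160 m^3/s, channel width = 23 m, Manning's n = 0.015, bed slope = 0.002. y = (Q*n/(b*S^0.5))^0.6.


y = (160 * 0.015 / (23 * 0.002^0.5))^0.6 = 1.6626 m


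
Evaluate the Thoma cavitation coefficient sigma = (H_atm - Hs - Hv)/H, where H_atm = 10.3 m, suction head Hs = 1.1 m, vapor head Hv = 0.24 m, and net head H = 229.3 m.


sigma = (10.3 - 1.1 - 0.24) / 229.3 = 0.0391


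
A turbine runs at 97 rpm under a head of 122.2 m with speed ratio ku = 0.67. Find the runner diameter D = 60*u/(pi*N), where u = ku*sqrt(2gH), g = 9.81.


u = 0.67 * sqrt(2*9.81*122.2) = 32.8065 m/s
D = 60 * 32.8065 / (pi * 97) = 6.4594 m


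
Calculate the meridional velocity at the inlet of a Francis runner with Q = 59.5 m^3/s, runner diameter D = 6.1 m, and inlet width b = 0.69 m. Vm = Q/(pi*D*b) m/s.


Vm = 59.5 / (pi * 6.1 * 0.69) = 4.4997 m/s


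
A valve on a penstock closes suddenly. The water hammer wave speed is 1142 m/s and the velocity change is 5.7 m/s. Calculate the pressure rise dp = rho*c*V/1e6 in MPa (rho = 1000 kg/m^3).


dp = 1000 * 1142 * 5.7 / 1e6 = 6.5094 MPa


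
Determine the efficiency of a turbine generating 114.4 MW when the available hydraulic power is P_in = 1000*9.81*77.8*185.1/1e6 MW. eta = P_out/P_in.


P_in = 1000 * 9.81 * 77.8 * 185.1 / 1e6 = 141.2717 MW
eta = 114.4 / 141.2717 = 0.8098


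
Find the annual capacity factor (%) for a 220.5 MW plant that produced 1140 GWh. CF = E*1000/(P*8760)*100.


CF = 1140 * 1000 / (220.5 * 8760) * 100 = 59.0190 %


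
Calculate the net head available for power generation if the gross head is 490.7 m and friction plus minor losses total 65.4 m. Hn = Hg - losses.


Hn = 490.7 - 65.4 = 425.3000 m


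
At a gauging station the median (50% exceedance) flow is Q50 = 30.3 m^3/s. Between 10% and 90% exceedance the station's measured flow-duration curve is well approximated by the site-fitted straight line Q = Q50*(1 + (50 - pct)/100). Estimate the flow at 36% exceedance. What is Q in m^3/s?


Q = 30.3 * (1 + (50 - 36)/100) = 34.5420 m^3/s


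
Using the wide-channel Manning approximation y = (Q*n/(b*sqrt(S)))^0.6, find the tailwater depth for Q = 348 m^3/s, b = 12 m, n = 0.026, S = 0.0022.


y = (348 * 0.026 / (12 * 0.0022^0.5))^0.6 = 5.2929 m


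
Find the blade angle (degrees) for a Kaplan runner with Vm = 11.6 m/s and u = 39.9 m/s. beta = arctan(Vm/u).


beta = arctan(11.6 / 39.9) = 16.2106 degrees


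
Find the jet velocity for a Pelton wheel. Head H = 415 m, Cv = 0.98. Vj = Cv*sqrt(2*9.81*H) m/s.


Vj = 0.98 * sqrt(2*9.81*415) = 88.4300 m/s


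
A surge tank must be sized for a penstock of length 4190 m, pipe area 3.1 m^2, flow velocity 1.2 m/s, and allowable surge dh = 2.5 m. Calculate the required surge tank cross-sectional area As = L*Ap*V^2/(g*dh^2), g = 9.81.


As = 4190 * 3.1 * 1.2^2 / (9.81 * 2.5^2) = 305.0628 m^2


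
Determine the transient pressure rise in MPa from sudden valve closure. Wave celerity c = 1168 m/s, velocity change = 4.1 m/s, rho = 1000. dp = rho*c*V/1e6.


dp = 1000 * 1168 * 4.1 / 1e6 = 4.7888 MPa


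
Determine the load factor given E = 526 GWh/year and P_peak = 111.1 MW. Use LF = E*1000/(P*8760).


LF = 526 * 1000 / (111.1 * 8760) = 0.5405


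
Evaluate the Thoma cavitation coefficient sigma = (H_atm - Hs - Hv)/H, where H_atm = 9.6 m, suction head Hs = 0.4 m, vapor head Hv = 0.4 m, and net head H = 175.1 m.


sigma = (9.6 - 0.4 - 0.4) / 175.1 = 0.0503


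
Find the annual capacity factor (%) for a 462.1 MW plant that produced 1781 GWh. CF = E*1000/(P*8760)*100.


CF = 1781 * 1000 / (462.1 * 8760) * 100 = 43.9971 %


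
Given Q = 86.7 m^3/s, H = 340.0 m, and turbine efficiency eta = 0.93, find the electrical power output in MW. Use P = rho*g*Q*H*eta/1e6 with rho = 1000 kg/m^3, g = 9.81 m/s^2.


P = 1000 * 9.81 * 86.7 * 340.0 * 0.93 / 1e6 = 268.9366 MW


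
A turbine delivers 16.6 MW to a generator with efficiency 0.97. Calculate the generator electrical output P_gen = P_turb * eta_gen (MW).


P_gen = 16.6 * 0.97 = 16.1020 MW


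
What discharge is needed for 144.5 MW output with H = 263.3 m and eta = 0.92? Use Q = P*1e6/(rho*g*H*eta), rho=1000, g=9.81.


Q = 144.5 * 1e6 / (1000 * 9.81 * 263.3 * 0.92) = 60.8079 m^3/s


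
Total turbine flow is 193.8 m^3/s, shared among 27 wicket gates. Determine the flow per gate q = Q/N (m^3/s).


q = 193.8 / 27 = 7.1778 m^3/s


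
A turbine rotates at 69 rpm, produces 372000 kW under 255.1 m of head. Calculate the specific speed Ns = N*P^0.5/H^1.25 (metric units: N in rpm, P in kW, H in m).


Ns = 69 * 372000^0.5 / 255.1^1.25 = 41.2793


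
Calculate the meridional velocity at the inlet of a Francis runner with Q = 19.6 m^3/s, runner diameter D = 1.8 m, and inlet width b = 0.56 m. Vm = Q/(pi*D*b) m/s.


Vm = 19.6 / (pi * 1.8 * 0.56) = 6.1894 m/s


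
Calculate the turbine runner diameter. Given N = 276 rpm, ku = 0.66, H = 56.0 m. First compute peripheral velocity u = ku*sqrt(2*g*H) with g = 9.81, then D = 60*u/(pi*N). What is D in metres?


u = 0.66 * sqrt(2*9.81*56.0) = 21.8770 m/s
D = 60 * 21.8770 / (pi * 276) = 1.5138 m


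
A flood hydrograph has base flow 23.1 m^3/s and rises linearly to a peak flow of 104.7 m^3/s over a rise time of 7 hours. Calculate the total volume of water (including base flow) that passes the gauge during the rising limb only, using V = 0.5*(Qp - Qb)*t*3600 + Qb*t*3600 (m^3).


V = 0.5*(104.7 - 23.1)*7*3600 + 23.1*7*3600 = 1.6103e+06 m^3


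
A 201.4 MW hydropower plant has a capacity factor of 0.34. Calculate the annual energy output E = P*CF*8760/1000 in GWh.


E = 201.4 * 0.34 * 8760 / 1000 = 599.8498 GWh


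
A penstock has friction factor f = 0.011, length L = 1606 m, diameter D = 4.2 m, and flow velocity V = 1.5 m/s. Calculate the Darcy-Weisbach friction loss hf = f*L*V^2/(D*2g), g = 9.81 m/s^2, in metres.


hf = 0.011 * 1606 * 1.5^2 / (4.2 * 2 * 9.81) = 0.4824 m


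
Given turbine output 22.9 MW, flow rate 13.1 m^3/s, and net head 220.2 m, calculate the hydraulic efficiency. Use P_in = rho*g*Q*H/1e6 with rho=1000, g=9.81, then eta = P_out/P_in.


P_in = 1000 * 9.81 * 13.1 * 220.2 / 1e6 = 28.2981 MW
eta = 22.9 / 28.2981 = 0.8092


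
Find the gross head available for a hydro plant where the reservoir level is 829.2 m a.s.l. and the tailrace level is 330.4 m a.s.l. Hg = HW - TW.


Hg = 829.2 - 330.4 = 498.8000 m


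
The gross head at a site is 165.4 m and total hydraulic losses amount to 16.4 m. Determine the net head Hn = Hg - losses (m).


Hn = 165.4 - 16.4 = 149.0000 m


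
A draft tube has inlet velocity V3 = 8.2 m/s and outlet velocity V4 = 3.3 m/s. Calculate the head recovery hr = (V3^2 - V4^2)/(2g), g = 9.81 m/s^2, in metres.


hr = (8.2^2 - 3.3^2) / (2*9.81) = 2.8721 m


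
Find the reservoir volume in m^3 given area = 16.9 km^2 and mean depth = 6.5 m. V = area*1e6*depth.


V = 16.9 * 1e6 * 6.5 = 1.0985e+08 m^3


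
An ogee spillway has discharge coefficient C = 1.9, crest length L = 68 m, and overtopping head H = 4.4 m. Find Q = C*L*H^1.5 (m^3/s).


Q = 1.9 * 68 * 4.4^1.5 = 1192.4537 m^3/s


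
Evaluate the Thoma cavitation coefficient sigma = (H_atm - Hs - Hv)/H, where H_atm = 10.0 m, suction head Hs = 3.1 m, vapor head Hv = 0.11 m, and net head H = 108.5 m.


sigma = (10.0 - 3.1 - 0.11) / 108.5 = 0.0626


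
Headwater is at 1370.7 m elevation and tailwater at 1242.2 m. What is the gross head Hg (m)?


Hg = 1370.7 - 1242.2 = 128.5000 m


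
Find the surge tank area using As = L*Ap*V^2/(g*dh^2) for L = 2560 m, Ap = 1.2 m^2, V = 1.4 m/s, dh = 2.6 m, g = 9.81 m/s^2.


As = 2560 * 1.2 * 1.4^2 / (9.81 * 2.6^2) = 90.7949 m^2


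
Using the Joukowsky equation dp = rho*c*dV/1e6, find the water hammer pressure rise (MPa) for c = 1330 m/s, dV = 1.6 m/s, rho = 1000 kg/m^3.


dp = 1000 * 1330 * 1.6 / 1e6 = 2.1280 MPa


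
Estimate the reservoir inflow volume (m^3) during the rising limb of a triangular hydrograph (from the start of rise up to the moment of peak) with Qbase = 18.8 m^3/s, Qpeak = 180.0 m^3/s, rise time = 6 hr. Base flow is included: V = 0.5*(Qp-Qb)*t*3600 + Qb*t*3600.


V = 0.5*(180.0 - 18.8)*6*3600 + 18.8*6*3600 = 2.1470e+06 m^3


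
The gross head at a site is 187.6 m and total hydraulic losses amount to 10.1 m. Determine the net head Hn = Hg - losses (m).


Hn = 187.6 - 10.1 = 177.5000 m


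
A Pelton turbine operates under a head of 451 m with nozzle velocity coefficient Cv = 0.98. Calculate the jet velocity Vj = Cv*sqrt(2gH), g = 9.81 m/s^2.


Vj = 0.98 * sqrt(2*9.81*451) = 92.1858 m/s


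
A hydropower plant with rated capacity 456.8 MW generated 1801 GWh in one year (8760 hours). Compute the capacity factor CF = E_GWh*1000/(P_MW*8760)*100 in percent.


CF = 1801 * 1000 / (456.8 * 8760) * 100 = 45.0074 %


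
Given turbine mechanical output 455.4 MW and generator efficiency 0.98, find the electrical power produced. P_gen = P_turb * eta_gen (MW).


P_gen = 455.4 * 0.98 = 446.2920 MW


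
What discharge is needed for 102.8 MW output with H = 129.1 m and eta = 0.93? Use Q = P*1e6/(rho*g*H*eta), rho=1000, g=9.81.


Q = 102.8 * 1e6 / (1000 * 9.81 * 129.1 * 0.93) = 87.2800 m^3/s


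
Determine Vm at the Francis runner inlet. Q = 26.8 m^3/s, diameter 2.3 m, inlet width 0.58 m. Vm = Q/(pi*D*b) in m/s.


Vm = 26.8 / (pi * 2.3 * 0.58) = 6.3948 m/s


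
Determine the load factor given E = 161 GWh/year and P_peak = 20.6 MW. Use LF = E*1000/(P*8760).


LF = 161 * 1000 / (20.6 * 8760) = 0.8922


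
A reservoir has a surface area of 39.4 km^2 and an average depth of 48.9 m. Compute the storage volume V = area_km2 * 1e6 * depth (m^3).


V = 39.4 * 1e6 * 48.9 = 1.9267e+09 m^3


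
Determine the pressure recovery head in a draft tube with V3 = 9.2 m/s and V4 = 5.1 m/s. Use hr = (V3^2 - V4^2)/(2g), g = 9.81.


hr = (9.2^2 - 5.1^2) / (2*9.81) = 2.9883 m


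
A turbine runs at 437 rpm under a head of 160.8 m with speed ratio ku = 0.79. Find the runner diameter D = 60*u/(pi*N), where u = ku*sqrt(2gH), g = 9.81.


u = 0.79 * sqrt(2*9.81*160.8) = 44.3731 m/s
D = 60 * 44.3731 / (pi * 437) = 1.9393 m


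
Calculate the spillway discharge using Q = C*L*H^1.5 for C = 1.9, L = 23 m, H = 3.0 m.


Q = 1.9 * 23 * 3.0^1.5 = 227.0719 m^3/s


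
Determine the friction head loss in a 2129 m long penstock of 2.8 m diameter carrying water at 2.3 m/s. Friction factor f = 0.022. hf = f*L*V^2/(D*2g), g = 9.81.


hf = 0.022 * 2129 * 2.3^2 / (2.8 * 2 * 9.81) = 4.5102 m


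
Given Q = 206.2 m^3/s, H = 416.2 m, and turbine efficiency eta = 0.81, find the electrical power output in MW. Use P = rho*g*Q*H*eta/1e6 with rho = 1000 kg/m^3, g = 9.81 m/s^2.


P = 1000 * 9.81 * 206.2 * 416.2 * 0.81 / 1e6 = 681.9378 MW


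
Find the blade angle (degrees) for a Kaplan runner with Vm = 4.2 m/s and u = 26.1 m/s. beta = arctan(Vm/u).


beta = arctan(4.2 / 26.1) = 9.1416 degrees


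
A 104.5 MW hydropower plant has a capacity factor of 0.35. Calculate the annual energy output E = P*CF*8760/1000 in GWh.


E = 104.5 * 0.35 * 8760 / 1000 = 320.3970 GWh


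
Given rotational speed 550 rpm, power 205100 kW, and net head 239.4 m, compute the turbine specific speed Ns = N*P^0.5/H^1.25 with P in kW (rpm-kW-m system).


Ns = 550 * 205100^0.5 / 239.4^1.25 = 264.5089


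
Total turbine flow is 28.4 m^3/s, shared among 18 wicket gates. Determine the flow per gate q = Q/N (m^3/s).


q = 28.4 / 18 = 1.5778 m^3/s


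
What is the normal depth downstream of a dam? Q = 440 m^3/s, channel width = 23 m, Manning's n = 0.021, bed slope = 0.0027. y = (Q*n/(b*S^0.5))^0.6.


y = (440 * 0.021 / (23 * 0.0027^0.5))^0.6 = 3.4116 m


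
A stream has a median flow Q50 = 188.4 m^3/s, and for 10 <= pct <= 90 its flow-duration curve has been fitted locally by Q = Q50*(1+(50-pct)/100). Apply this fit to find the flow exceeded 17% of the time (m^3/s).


Q = 188.4 * (1 + (50 - 17)/100) = 250.5720 m^3/s


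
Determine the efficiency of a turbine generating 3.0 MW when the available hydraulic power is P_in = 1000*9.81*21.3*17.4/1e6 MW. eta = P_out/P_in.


P_in = 1000 * 9.81 * 21.3 * 17.4 / 1e6 = 3.6358 MW
eta = 3.0 / 3.6358 = 0.8251


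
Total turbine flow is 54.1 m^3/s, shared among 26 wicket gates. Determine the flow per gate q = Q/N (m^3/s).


q = 54.1 / 26 = 2.0808 m^3/s


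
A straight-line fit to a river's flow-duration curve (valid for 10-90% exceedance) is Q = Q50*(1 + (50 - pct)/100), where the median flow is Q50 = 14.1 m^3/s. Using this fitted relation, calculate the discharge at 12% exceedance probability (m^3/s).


Q = 14.1 * (1 + (50 - 12)/100) = 19.4580 m^3/s


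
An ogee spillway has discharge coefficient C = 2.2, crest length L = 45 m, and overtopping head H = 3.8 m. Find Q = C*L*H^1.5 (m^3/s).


Q = 2.2 * 45 * 3.8^1.5 = 733.3488 m^3/s


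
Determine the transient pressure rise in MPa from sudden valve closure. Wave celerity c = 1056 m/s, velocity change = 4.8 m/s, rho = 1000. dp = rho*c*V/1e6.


dp = 1000 * 1056 * 4.8 / 1e6 = 5.0688 MPa


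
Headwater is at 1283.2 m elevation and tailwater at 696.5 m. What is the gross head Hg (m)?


Hg = 1283.2 - 696.5 = 586.7000 m


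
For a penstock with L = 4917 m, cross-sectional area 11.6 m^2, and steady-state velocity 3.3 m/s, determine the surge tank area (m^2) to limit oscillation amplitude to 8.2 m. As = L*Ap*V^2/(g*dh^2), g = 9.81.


As = 4917 * 11.6 * 3.3^2 / (9.81 * 8.2^2) = 941.6497 m^2


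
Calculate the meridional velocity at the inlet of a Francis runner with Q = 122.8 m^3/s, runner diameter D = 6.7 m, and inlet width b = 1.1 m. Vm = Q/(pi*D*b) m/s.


Vm = 122.8 / (pi * 6.7 * 1.1) = 5.3037 m/s


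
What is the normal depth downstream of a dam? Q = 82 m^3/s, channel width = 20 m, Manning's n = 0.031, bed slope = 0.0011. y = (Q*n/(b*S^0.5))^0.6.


y = (82 * 0.031 / (20 * 0.0011^0.5))^0.6 = 2.2391 m


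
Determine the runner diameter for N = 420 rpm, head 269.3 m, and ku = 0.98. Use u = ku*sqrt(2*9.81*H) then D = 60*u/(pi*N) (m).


u = 0.98 * sqrt(2*9.81*269.3) = 71.2351 m/s
D = 60 * 71.2351 / (pi * 420) = 3.2393 m


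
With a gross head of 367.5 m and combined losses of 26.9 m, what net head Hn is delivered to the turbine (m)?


Hn = 367.5 - 26.9 = 340.6000 m


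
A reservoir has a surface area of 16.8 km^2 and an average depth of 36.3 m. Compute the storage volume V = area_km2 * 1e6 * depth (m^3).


V = 16.8 * 1e6 * 36.3 = 6.0984e+08 m^3


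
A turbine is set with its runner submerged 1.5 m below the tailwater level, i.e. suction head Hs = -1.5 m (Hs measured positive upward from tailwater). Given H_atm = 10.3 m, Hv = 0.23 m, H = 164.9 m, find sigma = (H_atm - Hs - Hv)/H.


sigma = (10.3 - (-1.5) - 0.23) / 164.9 = 0.0702


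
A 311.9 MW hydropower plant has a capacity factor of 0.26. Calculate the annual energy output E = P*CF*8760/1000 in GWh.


E = 311.9 * 0.26 * 8760 / 1000 = 710.3834 GWh


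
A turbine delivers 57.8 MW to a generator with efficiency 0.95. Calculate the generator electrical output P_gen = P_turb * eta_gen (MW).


P_gen = 57.8 * 0.95 = 54.9100 MW


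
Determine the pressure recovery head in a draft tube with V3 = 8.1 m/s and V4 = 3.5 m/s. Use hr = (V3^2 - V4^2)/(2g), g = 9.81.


hr = (8.1^2 - 3.5^2) / (2*9.81) = 2.7197 m


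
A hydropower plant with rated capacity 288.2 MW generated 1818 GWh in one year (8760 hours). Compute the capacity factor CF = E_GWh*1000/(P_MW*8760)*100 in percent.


CF = 1818 * 1000 / (288.2 * 8760) * 100 = 72.0105 %


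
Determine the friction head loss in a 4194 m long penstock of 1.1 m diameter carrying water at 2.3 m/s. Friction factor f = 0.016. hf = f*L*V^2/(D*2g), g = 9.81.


hf = 0.016 * 4194 * 2.3^2 / (1.1 * 2 * 9.81) = 16.4480 m
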